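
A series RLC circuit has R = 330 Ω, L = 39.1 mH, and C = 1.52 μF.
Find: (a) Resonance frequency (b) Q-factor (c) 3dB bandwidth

Step 1 — Resonance: ω₀ = 1/√(LC) = 1/√(0.0391·1.52e-06) = 4102 rad/s.
Step 2 — f₀ = ω₀/(2π) = 652.8 Hz.
Step 3 — Series Q: Q = ω₀L/R = 4102·0.0391/330 = 0.486.
Step 4 — Bandwidth: Δω = ω₀/Q = 8440 rad/s; BW = Δω/(2π) = 1343 Hz.

(a) f₀ = 652.8 Hz  (b) Q = 0.486  (c) BW = 1343 Hz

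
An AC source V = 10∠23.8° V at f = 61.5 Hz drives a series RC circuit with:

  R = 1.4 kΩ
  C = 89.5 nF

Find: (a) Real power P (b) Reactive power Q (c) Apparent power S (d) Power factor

Step 1 — Angular frequency: ω = 2π·f = 2π·61.5 = 386.4 rad/s.
Step 2 — Component impedances:
  R: Z = R = 1400 Ω
  C: Z = 1/(jωC) = -j/(ω·C) = 0 - j2.891e+04 Ω
Step 3 — Series combination: Z_total = R + C = 1400 - j2.891e+04 Ω = 2.895e+04∠-87.2° Ω.
Step 4 — Source phasor: V = 10∠23.8° V = 9.15 + j4.035 V.
Step 5 — Current: I = V / Z = -0.000124 + j0.0003224 A = 0.0003454∠111.0° A.
Step 6 — Complex power: S = V·I* = 0.0001671 - j0.00345 VA.
Step 7 — Real power: P = Re(S) = 0.0001671 W.
Step 8 — Reactive power: Q = Im(S) = -0.00345 VAR.
Step 9 — Apparent power: |S| = 0.003454 VA.
Step 10 — Power factor: PF = P/|S| = 0.04836 (leading).

(a) P = 0.0001671 W  (b) Q = -0.00345 VAR  (c) S = 0.003454 VA  (d) PF = 0.04836 (leading)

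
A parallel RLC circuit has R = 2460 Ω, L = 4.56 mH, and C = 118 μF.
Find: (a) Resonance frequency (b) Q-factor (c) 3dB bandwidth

Step 1 — Resonance: ω₀ = 1/√(LC) = 1/√(0.00456·0.000118) = 1363 rad/s.
Step 2 — f₀ = ω₀/(2π) = 217 Hz.
Step 3 — Parallel Q: Q = R/(ω₀L) = 2460/(1363·0.00456) = 395.7.
Step 4 — Bandwidth: Δω = ω₀/Q = 3.445 rad/s; BW = Δω/(2π) = 0.5483 Hz.

(a) f₀ = 217 Hz  (b) Q = 395.7  (c) BW = 0.5483 Hz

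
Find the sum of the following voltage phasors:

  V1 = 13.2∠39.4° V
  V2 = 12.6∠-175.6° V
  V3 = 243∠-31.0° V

Step 1 — Convert each phasor to rectangular form:
  V1 = 13.2·(cos(39.4°) + j·sin(39.4°)) = 10.2 + j8.378 V
  V2 = 12.6·(cos(-175.6°) + j·sin(-175.6°)) = -12.56 - j0.9667 V
  V3 = 243·(cos(-31.0°) + j·sin(-31.0°)) = 208.3 - j125.2 V
Step 2 — Sum components: V_total = 205.9 - j117.7 V.
Step 3 — Convert to polar: |V_total| = 237.2 V, ∠V_total = -29.8°.

V_total = 237.2∠-29.8° V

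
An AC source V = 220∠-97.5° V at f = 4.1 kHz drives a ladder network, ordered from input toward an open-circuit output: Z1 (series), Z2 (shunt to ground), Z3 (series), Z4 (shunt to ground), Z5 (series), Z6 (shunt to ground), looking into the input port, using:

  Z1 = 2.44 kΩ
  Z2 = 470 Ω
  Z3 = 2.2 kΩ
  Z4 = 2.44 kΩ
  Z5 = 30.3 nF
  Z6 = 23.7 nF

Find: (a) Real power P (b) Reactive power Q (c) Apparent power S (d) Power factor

Step 1 — Angular frequency: ω = 2π·f = 2π·4100 = 2.576e+04 rad/s.
Step 2 — Component impedances:
  Z1: Z = R = 2440 Ω
  Z2: Z = R = 470 Ω
  Z3: Z = R = 2200 Ω
  Z4: Z = R = 2440 Ω
  Z5: Z = 1/(jωC) = -j/(ω·C) = 0 - j1281 Ω
  Z6: Z = 1/(jωC) = -j/(ω·C) = 0 - j1638 Ω
Step 3 — Ladder network (open output): work backward from the far end, alternating series and parallel combinations. Z_in = 2860 - j14.49 Ω = 2860∠-0.3° Ω.
Step 4 — Source phasor: V = 220∠-97.5° V = -28.72 - j218.1 V.
Step 5 — Current: I = V / Z = -0.009652 - j0.0763 A = 0.07691∠-97.2° A.
Step 6 — Complex power: S = V·I* = 16.92 - j0.08571 VA.
Step 7 — Real power: P = Re(S) = 16.92 W.
Step 8 — Reactive power: Q = Im(S) = -0.08571 VAR.
Step 9 — Apparent power: |S| = 16.92 VA.
Step 10 — Power factor: PF = P/|S| = 1 (leading).

(a) P = 16.92 W  (b) Q = -0.08571 VAR  (c) S = 16.92 VA  (d) PF = 1 (leading)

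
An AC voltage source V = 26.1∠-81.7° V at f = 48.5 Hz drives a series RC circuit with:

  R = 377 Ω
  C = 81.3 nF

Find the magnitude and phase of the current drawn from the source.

Step 1 — Angular frequency: ω = 2π·f = 2π·48.5 = 304.7 rad/s.
Step 2 — Component impedances:
  R: Z = R = 377 Ω
  C: Z = 1/(jωC) = -j/(ω·C) = 0 - j4.036e+04 Ω
Step 3 — Series combination: Z_total = R + C = 377 - j4.036e+04 Ω = 4.037e+04∠-89.5° Ω.
Step 4 — Source phasor: V = 26.1∠-81.7° V = 3.768 - j25.83 V.
Step 5 — Ohm's law: I = V / Z_total = (3.768 - j25.83) / (377 - j4.036e+04) = 0.0006407 + j8.736e-05 A.
Step 6 — Convert to polar: |I| = 0.0006466 A, ∠I = 7.8°.

I = 0.0006466∠7.8° A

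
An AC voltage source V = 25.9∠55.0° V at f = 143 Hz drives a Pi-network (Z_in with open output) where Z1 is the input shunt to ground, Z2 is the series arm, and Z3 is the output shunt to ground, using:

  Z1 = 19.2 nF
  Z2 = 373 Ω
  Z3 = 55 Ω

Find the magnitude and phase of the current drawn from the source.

Step 1 — Angular frequency: ω = 2π·f = 2π·143 = 898.5 rad/s.
Step 2 — Component impedances:
  Z1: Z = 1/(jωC) = -j/(ω·C) = 0 - j5.797e+04 Ω
  Z2: Z = R = 373 Ω
  Z3: Z = R = 55 Ω
Step 3 — With open output, the series arm Z2 and the output shunt Z3 appear in series to ground: Z2 + Z3 = 428 Ω.
Step 4 — Parallel with input shunt Z1: Z_in = Z1 || (Z2 + Z3) = 428 - j3.16 Ω = 428∠-0.4° Ω.
Step 5 — Source phasor: V = 25.9∠55.0° V = 14.86 + j21.22 V.
Step 6 — Ohm's law: I = V / Z_total = (14.86 + j21.22) / (428 - j3.16) = 0.03434 + j0.04983 A.
Step 7 — Convert to polar: |I| = 0.06052 A, ∠I = 55.4°.

I = 0.06052∠55.4° A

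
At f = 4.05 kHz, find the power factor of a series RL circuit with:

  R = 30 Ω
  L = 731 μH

Step 1 — Angular frequency: ω = 2π·f = 2π·4050 = 2.545e+04 rad/s.
Step 2 — Component impedances:
  R: Z = R = 30 Ω
  L: Z = jωL = j·2.545e+04·0.000731 = 0 + j18.6 Ω
Step 3 — Series combination: Z_total = R + L = 30 + j18.6 Ω = 35.3∠31.8° Ω.
Step 4 — Power factor: PF = cos(φ) = Re(Z)/|Z| = 30/35.3 = 0.8499.
Step 5 — Type: Im(Z) = 18.6 ⇒ lagging (phase φ = 31.8°).

PF = 0.8499 (lagging, φ = 31.8°)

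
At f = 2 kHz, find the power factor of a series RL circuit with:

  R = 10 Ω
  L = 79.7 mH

Step 1 — Angular frequency: ω = 2π·f = 2π·2000 = 1.257e+04 rad/s.
Step 2 — Component impedances:
  R: Z = R = 10 Ω
  L: Z = jωL = j·1.257e+04·0.0797 = 0 + j1002 Ω
Step 3 — Series combination: Z_total = R + L = 10 + j1002 Ω = 1002∠89.4° Ω.
Step 4 — Power factor: PF = cos(φ) = Re(Z)/|Z| = 10/1001.6 = 0.009984.
Step 5 — Type: Im(Z) = 1002 ⇒ lagging (phase φ = 89.4°).

PF = 0.009984 (lagging, φ = 89.4°)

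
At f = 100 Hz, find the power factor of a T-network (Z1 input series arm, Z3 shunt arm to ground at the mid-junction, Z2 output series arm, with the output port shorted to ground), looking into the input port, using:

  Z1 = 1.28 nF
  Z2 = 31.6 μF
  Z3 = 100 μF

Step 1 — Angular frequency: ω = 2π·f = 2π·100 = 628.3 rad/s.
Step 2 — Component impedances:
  Z1: Z = 1/(jωC) = -j/(ω·C) = 0 - j1.243e+06 Ω
  Z2: Z = 1/(jωC) = -j/(ω·C) = 0 - j50.37 Ω
  Z3: Z = 1/(jωC) = -j/(ω·C) = 0 - j15.92 Ω
Step 3 — With the output port shorted to ground, the output series arm Z2 runs from the junction to ground; the shunt arm Z3 also runs from the junction to ground. They appear in parallel: Z3 || Z2 = 0 - j12.09 Ω.
Step 4 — Series with input arm Z1: Z_in = Z1 + (Z3 || Z2) = 0 - j1.243e+06 Ω = 1.243e+06∠-90.0° Ω.
Step 5 — Power factor: PF = cos(φ) = Re(Z)/|Z| = 0/1.243e+06 = 0.
Step 6 — Type: Im(Z) = -1.243e+06 ⇒ leading (phase φ = -90.0°).

PF = 0 (leading, φ = -90.0°)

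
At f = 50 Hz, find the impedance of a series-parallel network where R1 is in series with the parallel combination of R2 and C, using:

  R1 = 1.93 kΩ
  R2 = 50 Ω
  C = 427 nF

Step 1 — Angular frequency: ω = 2π·f = 2π·50 = 314.2 rad/s.
Step 2 — Component impedances:
  R1: Z = R = 1930 Ω
  R2: Z = R = 50 Ω
  C: Z = 1/(jωC) = -j/(ω·C) = 0 - j7455 Ω
Step 3 — Parallel branch: R2 || C = 1/(1/R2 + 1/C) = 50 - j0.3353 Ω.
Step 4 — Series with R1: Z_total = R1 + (R2 || C) = 1980 - j0.3353 Ω = 1980∠-0.0° Ω.

Z = 1980 - j0.3353 Ω = 1980∠-0.0° Ω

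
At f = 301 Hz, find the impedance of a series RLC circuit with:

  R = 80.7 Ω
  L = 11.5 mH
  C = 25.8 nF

Step 1 — Angular frequency: ω = 2π·f = 2π·301 = 1891 rad/s.
Step 2 — Component impedances:
  R: Z = R = 80.7 Ω
  L: Z = jωL = j·1891·0.0115 = 0 + j21.75 Ω
  C: Z = 1/(jωC) = -j/(ω·C) = 0 - j2.049e+04 Ω
Step 3 — Series combination: Z_total = R + L + C = 80.7 - j2.047e+04 Ω = 2.047e+04∠-89.8° Ω.

Z = 80.7 - j2.047e+04 Ω = 2.047e+04∠-89.8° Ω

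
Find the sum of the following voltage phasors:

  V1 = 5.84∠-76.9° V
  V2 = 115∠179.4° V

Step 1 — Convert each phasor to rectangular form:
  V1 = 5.84·(cos(-76.9°) + j·sin(-76.9°)) = 1.324 - j5.688 V
  V2 = 115·(cos(179.4°) + j·sin(179.4°)) = -115 + j1.204 V
Step 2 — Sum components: V_total = -113.7 - j4.484 V.
Step 3 — Convert to polar: |V_total| = 113.8 V, ∠V_total = -177.7°.

V_total = 113.8∠-177.7° V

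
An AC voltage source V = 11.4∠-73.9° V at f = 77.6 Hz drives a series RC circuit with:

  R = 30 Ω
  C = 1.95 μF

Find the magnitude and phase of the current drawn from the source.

Step 1 — Angular frequency: ω = 2π·f = 2π·77.6 = 487.6 rad/s.
Step 2 — Component impedances:
  R: Z = R = 30 Ω
  C: Z = 1/(jωC) = -j/(ω·C) = 0 - j1052 Ω
Step 3 — Series combination: Z_total = R + C = 30 - j1052 Ω = 1052∠-88.4° Ω.
Step 4 — Source phasor: V = 11.4∠-73.9° V = 3.161 - j10.95 V.
Step 5 — Ohm's law: I = V / Z_total = (3.161 - j10.95) / (30 - j1052) = 0.01049 + j0.002707 A.
Step 6 — Convert to polar: |I| = 0.01083 A, ∠I = 14.5°.

I = 0.01083∠14.5° A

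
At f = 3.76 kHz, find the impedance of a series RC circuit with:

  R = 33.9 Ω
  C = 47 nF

Step 1 — Angular frequency: ω = 2π·f = 2π·3760 = 2.362e+04 rad/s.
Step 2 — Component impedances:
  R: Z = R = 33.9 Ω
  C: Z = 1/(jωC) = -j/(ω·C) = 0 - j900.6 Ω
Step 3 — Series combination: Z_total = R + C = 33.9 - j900.6 Ω = 901.2∠-87.8° Ω.

Z = 33.9 - j900.6 Ω = 901.2∠-87.8° Ω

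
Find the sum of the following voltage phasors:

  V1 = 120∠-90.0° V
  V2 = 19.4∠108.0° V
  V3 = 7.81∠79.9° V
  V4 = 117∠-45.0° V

Step 1 — Convert each phasor to rectangular form:
  V1 = 120·(cos(-90.0°) + j·sin(-90.0°)) = 0 - j120 V
  V2 = 19.4·(cos(108.0°) + j·sin(108.0°)) = -5.995 + j18.45 V
  V3 = 7.81·(cos(79.9°) + j·sin(79.9°)) = 1.37 + j7.689 V
  V4 = 117·(cos(-45.0°) + j·sin(-45.0°)) = 82.73 - j82.73 V
Step 2 — Sum components: V_total = 78.11 - j176.6 V.
Step 3 — Convert to polar: |V_total| = 193.1 V, ∠V_total = -66.1°.

V_total = 193.1∠-66.1° V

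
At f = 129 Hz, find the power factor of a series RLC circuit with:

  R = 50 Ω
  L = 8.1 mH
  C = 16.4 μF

Step 1 — Angular frequency: ω = 2π·f = 2π·129 = 810.5 rad/s.
Step 2 — Component impedances:
  R: Z = R = 50 Ω
  L: Z = jωL = j·810.5·0.0081 = 0 + j6.565 Ω
  C: Z = 1/(jωC) = -j/(ω·C) = 0 - j75.23 Ω
Step 3 — Series combination: Z_total = R + L + C = 50 - j68.66 Ω = 84.94∠-53.9° Ω.
Step 4 — Power factor: PF = cos(φ) = Re(Z)/|Z| = 50/84.94 = 0.5887.
Step 5 — Type: Im(Z) = -68.66 ⇒ leading (phase φ = -53.9°).

PF = 0.5887 (leading, φ = -53.9°)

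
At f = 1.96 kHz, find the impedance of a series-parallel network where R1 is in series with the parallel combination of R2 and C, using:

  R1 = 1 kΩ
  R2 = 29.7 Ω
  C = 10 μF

Step 1 — Angular frequency: ω = 2π·f = 2π·1960 = 1.232e+04 rad/s.
Step 2 — Component impedances:
  R1: Z = R = 1000 Ω
  R2: Z = R = 29.7 Ω
  C: Z = 1/(jωC) = -j/(ω·C) = 0 - j8.12 Ω
Step 3 — Parallel branch: R2 || C = 1/(1/R2 + 1/C) = 2.066 - j7.555 Ω.
Step 4 — Series with R1: Z_total = R1 + (R2 || C) = 1002 - j7.555 Ω = 1002∠-0.4° Ω.

Z = 1002 - j7.555 Ω = 1002∠-0.4° Ω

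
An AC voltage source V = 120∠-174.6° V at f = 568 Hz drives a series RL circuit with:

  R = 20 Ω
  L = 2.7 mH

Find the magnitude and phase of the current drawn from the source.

Step 1 — Angular frequency: ω = 2π·f = 2π·568 = 3569 rad/s.
Step 2 — Component impedances:
  R: Z = R = 20 Ω
  L: Z = jωL = j·3569·0.0027 = 0 + j9.636 Ω
Step 3 — Series combination: Z_total = R + L = 20 + j9.636 Ω = 22.2∠25.7° Ω.
Step 4 — Source phasor: V = 120∠-174.6° V = -119.5 - j11.29 V.
Step 5 — Ohm's law: I = V / Z_total = (-119.5 - j11.29) / (20 + j9.636) = -5.069 + j1.877 A.
Step 6 — Convert to polar: |I| = 5.405 A, ∠I = 159.7°.

I = 5.405∠159.7° A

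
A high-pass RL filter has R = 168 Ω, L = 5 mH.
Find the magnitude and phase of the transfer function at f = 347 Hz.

Step 1 — Angular frequency: ω = 2π·347 = 2180 rad/s.
Step 2 — Transfer function: H(jω) = jωL/(R + jωL).
Step 3 — Numerator jωL = j·10.9; denominator R + jωL = 168 + j10.9.
Step 4 — H = 0.004193 + j0.06462.
Step 5 — Magnitude: |H| = 0.06475 (-23.8 dB); phase: φ = 86.3°.

|H| = 0.06475 (-23.8 dB), φ = 86.3°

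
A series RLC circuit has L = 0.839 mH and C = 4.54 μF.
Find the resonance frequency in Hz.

Step 1 — Resonance condition Im(Z)=0 gives ω₀ = 1/√(LC).
Step 2 — ω₀ = 1/√(0.000839·4.54e-06) = 1.62e+04 rad/s.
Step 3 — f₀ = ω₀/(2π) = 2579 Hz.

f₀ = 2579 Hz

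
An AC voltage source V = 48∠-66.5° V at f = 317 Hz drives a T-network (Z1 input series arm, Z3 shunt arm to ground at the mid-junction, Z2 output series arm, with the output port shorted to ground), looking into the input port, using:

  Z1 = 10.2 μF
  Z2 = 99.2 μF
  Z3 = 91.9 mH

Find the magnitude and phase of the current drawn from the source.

Step 1 — Angular frequency: ω = 2π·f = 2π·317 = 1992 rad/s.
Step 2 — Component impedances:
  Z1: Z = 1/(jωC) = -j/(ω·C) = 0 - j49.22 Ω
  Z2: Z = 1/(jωC) = -j/(ω·C) = 0 - j5.061 Ω
  Z3: Z = jωL = j·1992·0.0919 = 0 + j183 Ω
Step 3 — With the output port shorted to ground, the output series arm Z2 runs from the junction to ground; the shunt arm Z3 also runs from the junction to ground. They appear in parallel: Z3 || Z2 = 0 - j5.205 Ω.
Step 4 — Series with input arm Z1: Z_in = Z1 + (Z3 || Z2) = 0 - j54.43 Ω = 54.43∠-90.0° Ω.
Step 5 — Source phasor: V = 48∠-66.5° V = 19.14 - j44.02 V.
Step 6 — Ohm's law: I = V / Z_total = (19.14 - j44.02) / (0 - j54.43) = 0.8088 + j0.3517 A.
Step 7 — Convert to polar: |I| = 0.8819 A, ∠I = 23.5°.

I = 0.8819∠23.5° A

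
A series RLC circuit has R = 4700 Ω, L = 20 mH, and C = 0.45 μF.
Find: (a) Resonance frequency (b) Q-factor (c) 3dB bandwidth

Step 1 — Resonance: ω₀ = 1/√(LC) = 1/√(0.02·4.5e-07) = 1.054e+04 rad/s.
Step 2 — f₀ = ω₀/(2π) = 1678 Hz.
Step 3 — Series Q: Q = ω₀L/R = 1.054e+04·0.02/4700 = 0.04486.
Step 4 — Bandwidth: Δω = ω₀/Q = 2.35e+05 rad/s; BW = Δω/(2π) = 3.74e+04 Hz.

(a) f₀ = 1678 Hz  (b) Q = 0.04486  (c) BW = 3.74e+04 Hz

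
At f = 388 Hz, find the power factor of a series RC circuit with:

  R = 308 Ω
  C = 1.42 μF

Step 1 — Angular frequency: ω = 2π·f = 2π·388 = 2438 rad/s.
Step 2 — Component impedances:
  R: Z = R = 308 Ω
  C: Z = 1/(jωC) = -j/(ω·C) = 0 - j288.9 Ω
Step 3 — Series combination: Z_total = R + C = 308 - j288.9 Ω = 422.3∠-43.2° Ω.
Step 4 — Power factor: PF = cos(φ) = Re(Z)/|Z| = 308/422.27 = 0.7294.
Step 5 — Type: Im(Z) = -288.9 ⇒ leading (phase φ = -43.2°).

PF = 0.7294 (leading, φ = -43.2°)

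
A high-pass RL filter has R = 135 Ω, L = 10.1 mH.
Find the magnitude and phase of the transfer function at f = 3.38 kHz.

Step 1 — Angular frequency: ω = 2π·3380 = 2.124e+04 rad/s.
Step 2 — Transfer function: H(jω) = jωL/(R + jωL).
Step 3 — Numerator jωL = j·214.5; denominator R + jωL = 135 + j214.5.
Step 4 — H = 0.7163 + j0.4508.
Step 5 — Magnitude: |H| = 0.8463 (-1.4 dB); phase: φ = 32.2°.

|H| = 0.8463 (-1.4 dB), φ = 32.2°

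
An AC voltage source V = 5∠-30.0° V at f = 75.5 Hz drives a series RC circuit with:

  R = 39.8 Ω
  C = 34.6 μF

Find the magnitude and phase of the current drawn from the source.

Step 1 — Angular frequency: ω = 2π·f = 2π·75.5 = 474.4 rad/s.
Step 2 — Component impedances:
  R: Z = R = 39.8 Ω
  C: Z = 1/(jωC) = -j/(ω·C) = 0 - j60.93 Ω
Step 3 — Series combination: Z_total = R + C = 39.8 - j60.93 Ω = 72.77∠-56.8° Ω.
Step 4 — Source phasor: V = 5∠-30.0° V = 4.33 - j2.5 V.
Step 5 — Ohm's law: I = V / Z_total = (4.33 - j2.5) / (39.8 - j60.93) = 0.0613 + j0.03103 A.
Step 6 — Convert to polar: |I| = 0.06871 A, ∠I = 26.8°.

I = 0.06871∠26.8° A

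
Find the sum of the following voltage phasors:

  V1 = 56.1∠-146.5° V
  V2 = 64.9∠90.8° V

Step 1 — Convert each phasor to rectangular form:
  V1 = 56.1·(cos(-146.5°) + j·sin(-146.5°)) = -46.78 - j30.96 V
  V2 = 64.9·(cos(90.8°) + j·sin(90.8°)) = -0.9061 + j64.89 V
Step 2 — Sum components: V_total = -47.69 + j33.93 V.
Step 3 — Convert to polar: |V_total| = 58.53 V, ∠V_total = 144.6°.

V_total = 58.53∠144.6° V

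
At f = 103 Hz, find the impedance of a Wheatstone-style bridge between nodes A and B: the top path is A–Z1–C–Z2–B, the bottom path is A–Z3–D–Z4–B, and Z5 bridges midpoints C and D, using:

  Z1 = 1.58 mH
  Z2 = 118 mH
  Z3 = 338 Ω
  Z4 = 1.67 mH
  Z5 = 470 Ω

Step 1 — Angular frequency: ω = 2π·f = 2π·103 = 647.2 rad/s.
Step 2 — Component impedances:
  Z1: Z = jωL = j·647.2·0.00158 = 0 + j1.023 Ω
  Z2: Z = jωL = j·647.2·0.118 = 0 + j76.37 Ω
  Z3: Z = R = 338 Ω
  Z4: Z = jωL = j·647.2·0.00167 = 0 + j1.081 Ω
  Z5: Z = R = 470 Ω
Step 3 — Bridge requires nodal analysis (the Z5 bridge couples midpoints C and D, so the two paths cannot be reduced to a simple series/parallel combination). Setting node B to ground and injecting 1 A at node A, the 3-node admittance system at A, C, D solves to V_A = Z_AB = 26.05 + j67.08 Ω = 71.96∠68.8° Ω.

Z = 26.05 + j67.08 Ω = 71.96∠68.8° Ω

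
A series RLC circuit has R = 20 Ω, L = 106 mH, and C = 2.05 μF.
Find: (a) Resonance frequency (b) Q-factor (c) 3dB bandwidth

Step 1 — Resonance condition Im(Z)=0 gives ω₀ = 1/√(LC).
Step 2 — ω₀ = 1/√(0.106·2.05e-06) = 2145 rad/s.
Step 3 — f₀ = ω₀/(2π) = 341.4 Hz.
Step 4 — Series Q: Q = ω₀L/R = 2145·0.106/20 = 11.37.
Step 5 — 3dB bandwidth: Δω = ω₀/Q = 188.7 rad/s; BW = Δω/(2π) = 30.03 Hz.

(a) f₀ = 341.4 Hz  (b) Q = 11.37  (c) BW = 30.03 Hz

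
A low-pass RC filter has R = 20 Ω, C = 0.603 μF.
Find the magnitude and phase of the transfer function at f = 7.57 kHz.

Step 1 — Angular frequency: ω = 2π·7570 = 4.756e+04 rad/s.
Step 2 — Transfer function: H(jω) = 1/(1 + jωRC).
Step 3 — Denominator: 1 + jωRC = 1 + j·4.756e+04·20·6.03e-07 = 1 + j0.5736.
Step 4 — H = 0.7524 - j0.4316.
Step 5 — Magnitude: |H| = 0.8674 (-1.2 dB); phase: φ = -29.8°.

|H| = 0.8674 (-1.2 dB), φ = -29.8°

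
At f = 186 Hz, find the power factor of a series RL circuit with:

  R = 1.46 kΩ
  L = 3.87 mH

Step 1 — Angular frequency: ω = 2π·f = 2π·186 = 1169 rad/s.
Step 2 — Component impedances:
  R: Z = R = 1460 Ω
  L: Z = jωL = j·1169·0.00387 = 0 + j4.523 Ω
Step 3 — Series combination: Z_total = R + L = 1460 + j4.523 Ω = 1460∠0.2° Ω.
Step 4 — Power factor: PF = cos(φ) = Re(Z)/|Z| = 1460/1460 = 1.
Step 5 — Type: Im(Z) = 4.523 ⇒ lagging (phase φ = 0.2°).

PF = 1 (lagging, φ = 0.2°)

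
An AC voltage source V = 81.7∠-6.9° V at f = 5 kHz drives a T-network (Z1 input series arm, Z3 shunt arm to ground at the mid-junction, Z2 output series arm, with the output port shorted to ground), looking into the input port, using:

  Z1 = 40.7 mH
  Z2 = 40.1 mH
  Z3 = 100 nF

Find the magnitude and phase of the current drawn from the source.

Step 1 — Angular frequency: ω = 2π·f = 2π·5000 = 3.142e+04 rad/s.
Step 2 — Component impedances:
  Z1: Z = jωL = j·3.142e+04·0.0407 = 0 + j1279 Ω
  Z2: Z = jωL = j·3.142e+04·0.0401 = 0 + j1260 Ω
  Z3: Z = 1/(jωC) = -j/(ω·C) = 0 - j318.3 Ω
Step 3 — With the output port shorted to ground, the output series arm Z2 runs from the junction to ground; the shunt arm Z3 also runs from the junction to ground. They appear in parallel: Z3 || Z2 = 0 - j425.9 Ω.
Step 4 — Series with input arm Z1: Z_in = Z1 + (Z3 || Z2) = 0 + j852.7 Ω = 852.7∠90.0° Ω.
Step 5 — Source phasor: V = 81.7∠-6.9° V = 81.11 - j9.815 V.
Step 6 — Ohm's law: I = V / Z_total = (81.11 - j9.815) / (0 + j852.7) = -0.01151 - j0.09512 A.
Step 7 — Convert to polar: |I| = 0.09581 A, ∠I = -96.9°.

I = 0.09581∠-96.9° A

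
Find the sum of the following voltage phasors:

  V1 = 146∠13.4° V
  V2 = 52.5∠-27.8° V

Step 1 — Convert each phasor to rectangular form:
  V1 = 146·(cos(13.4°) + j·sin(13.4°)) = 142 + j33.84 V
  V2 = 52.5·(cos(-27.8°) + j·sin(-27.8°)) = 46.44 - j24.49 V
Step 2 — Sum components: V_total = 188.5 + j9.35 V.
Step 3 — Convert to polar: |V_total| = 188.7 V, ∠V_total = 2.8°.

V_total = 188.7∠2.8° V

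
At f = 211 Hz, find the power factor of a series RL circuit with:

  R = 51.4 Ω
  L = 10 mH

Step 1 — Angular frequency: ω = 2π·f = 2π·211 = 1326 rad/s.
Step 2 — Component impedances:
  R: Z = R = 51.4 Ω
  L: Z = jωL = j·1326·0.01 = 0 + j13.26 Ω
Step 3 — Series combination: Z_total = R + L = 51.4 + j13.26 Ω = 53.08∠14.5° Ω.
Step 4 — Power factor: PF = cos(φ) = Re(Z)/|Z| = 51.4/53.08 = 0.9683.
Step 5 — Type: Im(Z) = 13.26 ⇒ lagging (phase φ = 14.5°).

PF = 0.9683 (lagging, φ = 14.5°)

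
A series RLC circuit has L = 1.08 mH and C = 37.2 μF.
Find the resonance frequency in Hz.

Step 1 — Resonance condition Im(Z)=0 gives ω₀ = 1/√(LC).
Step 2 — ω₀ = 1/√(0.00108·3.72e-05) = 4989 rad/s.
Step 3 — f₀ = ω₀/(2π) = 794 Hz.

f₀ = 794 Hz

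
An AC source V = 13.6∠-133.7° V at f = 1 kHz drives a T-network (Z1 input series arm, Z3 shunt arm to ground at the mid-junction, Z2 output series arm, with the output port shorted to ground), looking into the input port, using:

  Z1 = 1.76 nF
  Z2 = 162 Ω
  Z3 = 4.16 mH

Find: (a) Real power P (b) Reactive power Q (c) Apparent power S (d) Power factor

Step 1 — Angular frequency: ω = 2π·f = 2π·1000 = 6283 rad/s.
Step 2 — Component impedances:
  Z1: Z = 1/(jωC) = -j/(ω·C) = 0 - j9.043e+04 Ω
  Z2: Z = R = 162 Ω
  Z3: Z = jωL = j·6283·0.00416 = 0 + j26.14 Ω
Step 3 — With the output port shorted to ground, the output series arm Z2 runs from the junction to ground; the shunt arm Z3 also runs from the junction to ground. They appear in parallel: Z3 || Z2 = 4.11 + j25.47 Ω.
Step 4 — Series with input arm Z1: Z_in = Z1 + (Z3 || Z2) = 4.11 - j9.04e+04 Ω = 9.04e+04∠-90.0° Ω.
Step 5 — Source phasor: V = 13.6∠-133.7° V = -9.396 - j9.832 V.
Step 6 — Current: I = V / Z = 0.0001088 - j0.0001039 A = 0.0001504∠-43.7° A.
Step 7 — Complex power: S = V·I* = 9.302e-08 - j0.002046 VA.
Step 8 — Real power: P = Re(S) = 9.302e-08 W.
Step 9 — Reactive power: Q = Im(S) = -0.002046 VAR.
Step 10 — Apparent power: |S| = 0.002046 VA.
Step 11 — Power factor: PF = P/|S| = 4.547e-05 (leading).

(a) P = 9.302e-08 W  (b) Q = -0.002046 VAR  (c) S = 0.002046 VA  (d) PF = 4.547e-05 (leading)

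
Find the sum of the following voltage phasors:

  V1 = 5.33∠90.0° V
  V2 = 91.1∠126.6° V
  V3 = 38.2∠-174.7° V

Step 1 — Convert each phasor to rectangular form:
  V1 = 5.33·(cos(90.0°) + j·sin(90.0°)) = 0 + j5.33 V
  V2 = 91.1·(cos(126.6°) + j·sin(126.6°)) = -54.32 + j73.14 V
  V3 = 38.2·(cos(-174.7°) + j·sin(-174.7°)) = -38.04 - j3.529 V
Step 2 — Sum components: V_total = -92.35 + j74.94 V.
Step 3 — Convert to polar: |V_total| = 118.9 V, ∠V_total = 140.9°.

V_total = 118.9∠140.9° V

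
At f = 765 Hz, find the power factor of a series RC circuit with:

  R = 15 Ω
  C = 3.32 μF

Step 1 — Angular frequency: ω = 2π·f = 2π·765 = 4807 rad/s.
Step 2 — Component impedances:
  R: Z = R = 15 Ω
  C: Z = 1/(jωC) = -j/(ω·C) = 0 - j62.66 Ω
Step 3 — Series combination: Z_total = R + C = 15 - j62.66 Ω = 64.43∠-76.5° Ω.
Step 4 — Power factor: PF = cos(φ) = Re(Z)/|Z| = 15/64.43 = 0.2328.
Step 5 — Type: Im(Z) = -62.66 ⇒ leading (phase φ = -76.5°).

PF = 0.2328 (leading, φ = -76.5°)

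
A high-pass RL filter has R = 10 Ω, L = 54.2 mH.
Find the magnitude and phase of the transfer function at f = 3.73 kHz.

Step 1 — Angular frequency: ω = 2π·3730 = 2.344e+04 rad/s.
Step 2 — Transfer function: H(jω) = jωL/(R + jωL).
Step 3 — Numerator jωL = j·1270; denominator R + jωL = 10 + j1270.
Step 4 — H = 0.9999 + j0.007872.
Step 5 — Magnitude: |H| = 1 (-0.0 dB); phase: φ = 0.5°.

|H| = 1 (-0.0 dB), φ = 0.5°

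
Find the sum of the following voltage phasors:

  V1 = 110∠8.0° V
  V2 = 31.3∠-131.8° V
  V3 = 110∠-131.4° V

Step 1 — Convert each phasor to rectangular form:
  V1 = 110·(cos(8.0°) + j·sin(8.0°)) = 108.9 + j15.31 V
  V2 = 31.3·(cos(-131.8°) + j·sin(-131.8°)) = -20.86 - j23.33 V
  V3 = 110·(cos(-131.4°) + j·sin(-131.4°)) = -72.74 - j82.51 V
Step 2 — Sum components: V_total = 15.32 - j90.54 V.
Step 3 — Convert to polar: |V_total| = 91.82 V, ∠V_total = -80.4°.

V_total = 91.82∠-80.4° V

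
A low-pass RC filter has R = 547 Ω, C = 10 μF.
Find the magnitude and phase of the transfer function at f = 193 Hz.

Step 1 — Angular frequency: ω = 2π·193 = 1213 rad/s.
Step 2 — Transfer function: H(jω) = 1/(1 + jωRC).
Step 3 — Denominator: 1 + jωRC = 1 + j·1213·547·1e-05 = 1 + j6.633.
Step 4 — H = 0.02222 - j0.1474.
Step 5 — Magnitude: |H| = 0.1491 (-16.5 dB); phase: φ = -81.4°.

|H| = 0.1491 (-16.5 dB), φ = -81.4°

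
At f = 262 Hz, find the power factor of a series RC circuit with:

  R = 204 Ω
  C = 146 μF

Step 1 — Angular frequency: ω = 2π·f = 2π·262 = 1646 rad/s.
Step 2 — Component impedances:
  R: Z = R = 204 Ω
  C: Z = 1/(jωC) = -j/(ω·C) = 0 - j4.161 Ω
Step 3 — Series combination: Z_total = R + C = 204 - j4.161 Ω = 204∠-1.2° Ω.
Step 4 — Power factor: PF = cos(φ) = Re(Z)/|Z| = 204/204.04 = 0.9998.
Step 5 — Type: Im(Z) = -4.161 ⇒ leading (phase φ = -1.2°).

PF = 0.9998 (leading, φ = -1.2°)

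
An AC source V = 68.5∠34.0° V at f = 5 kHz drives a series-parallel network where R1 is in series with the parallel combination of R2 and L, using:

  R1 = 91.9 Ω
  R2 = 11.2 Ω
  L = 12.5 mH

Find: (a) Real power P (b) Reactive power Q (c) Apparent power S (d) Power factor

Step 1 — Angular frequency: ω = 2π·f = 2π·5000 = 3.142e+04 rad/s.
Step 2 — Component impedances:
  R1: Z = R = 91.9 Ω
  R2: Z = R = 11.2 Ω
  L: Z = jωL = j·3.142e+04·0.0125 = 0 + j392.7 Ω
Step 3 — Parallel branch: R2 || L = 1/(1/R2 + 1/L) = 11.19 + j0.3192 Ω.
Step 4 — Series with R1: Z_total = R1 + (R2 || L) = 103.1 + j0.3192 Ω = 103.1∠0.2° Ω.
Step 5 — Source phasor: V = 68.5∠34.0° V = 56.79 + j38.3 V.
Step 6 — Current: I = V / Z = 0.552 + j0.3699 A = 0.6645∠33.8° A.
Step 7 — Complex power: S = V·I* = 45.52 + j0.1409 VA.
Step 8 — Real power: P = Re(S) = 45.52 W.
Step 9 — Reactive power: Q = Im(S) = 0.1409 VAR.
Step 10 — Apparent power: |S| = 45.52 VA.
Step 11 — Power factor: PF = P/|S| = 1 (lagging).

(a) P = 45.52 W  (b) Q = 0.1409 VAR  (c) S = 45.52 VA  (d) PF = 1 (lagging)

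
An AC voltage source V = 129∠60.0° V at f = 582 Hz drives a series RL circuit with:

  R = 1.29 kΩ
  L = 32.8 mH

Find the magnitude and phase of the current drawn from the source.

Step 1 — Angular frequency: ω = 2π·f = 2π·582 = 3657 rad/s.
Step 2 — Component impedances:
  R: Z = R = 1290 Ω
  L: Z = jωL = j·3657·0.0328 = 0 + j119.9 Ω
Step 3 — Series combination: Z_total = R + L = 1290 + j119.9 Ω = 1296∠5.3° Ω.
Step 4 — Source phasor: V = 129∠60.0° V = 64.5 + j111.7 V.
Step 5 — Ohm's law: I = V / Z_total = (64.5 + j111.7) / (1290 + j119.9) = 0.05755 + j0.08125 A.
Step 6 — Convert to polar: |I| = 0.09957 A, ∠I = 54.7°.

I = 0.09957∠54.7° A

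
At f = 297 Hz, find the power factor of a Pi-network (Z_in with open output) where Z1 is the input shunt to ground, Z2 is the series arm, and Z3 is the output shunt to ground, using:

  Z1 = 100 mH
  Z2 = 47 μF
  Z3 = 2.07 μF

Step 1 — Angular frequency: ω = 2π·f = 2π·297 = 1866 rad/s.
Step 2 — Component impedances:
  Z1: Z = jωL = j·1866·0.1 = 0 + j186.6 Ω
  Z2: Z = 1/(jωC) = -j/(ω·C) = 0 - j11.4 Ω
  Z3: Z = 1/(jωC) = -j/(ω·C) = 0 - j258.9 Ω
Step 3 — With open output, the series arm Z2 and the output shunt Z3 appear in series to ground: Z2 + Z3 = 0 - j270.3 Ω.
Step 4 — Parallel with input shunt Z1: Z_in = Z1 || (Z2 + Z3) = 0 + j602.8 Ω = 602.8∠90.0° Ω.
Step 5 — Power factor: PF = cos(φ) = Re(Z)/|Z| = -0/602.8 = -0.
Step 6 — Type: Im(Z) = 602.8 ⇒ lagging (phase φ = 90.0°).

PF = -0 (lagging, φ = 90.0°)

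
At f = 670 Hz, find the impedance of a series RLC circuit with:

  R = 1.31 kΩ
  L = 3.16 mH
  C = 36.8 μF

Step 1 — Angular frequency: ω = 2π·f = 2π·670 = 4210 rad/s.
Step 2 — Component impedances:
  R: Z = R = 1310 Ω
  L: Z = jωL = j·4210·0.00316 = 0 + j13.3 Ω
  C: Z = 1/(jωC) = -j/(ω·C) = 0 - j6.455 Ω
Step 3 — Series combination: Z_total = R + L + C = 1310 + j6.848 Ω = 1310∠0.3° Ω.

Z = 1310 + j6.848 Ω = 1310∠0.3° Ω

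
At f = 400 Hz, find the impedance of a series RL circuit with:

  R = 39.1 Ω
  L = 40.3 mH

Step 1 — Angular frequency: ω = 2π·f = 2π·400 = 2513 rad/s.
Step 2 — Component impedances:
  R: Z = R = 39.1 Ω
  L: Z = jωL = j·2513·0.0403 = 0 + j101.3 Ω
Step 3 — Series combination: Z_total = R + L = 39.1 + j101.3 Ω = 108.6∠68.9° Ω.

Z = 39.1 + j101.3 Ω = 108.6∠68.9° Ω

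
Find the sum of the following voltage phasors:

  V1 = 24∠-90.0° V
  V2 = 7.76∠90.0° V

Step 1 — Convert each phasor to rectangular form:
  V1 = 24·(cos(-90.0°) + j·sin(-90.0°)) = 0 - j24 V
  V2 = 7.76·(cos(90.0°) + j·sin(90.0°)) = 0 + j7.76 V
Step 2 — Sum components: V_total = 0 - j16.24 V.
Step 3 — Convert to polar: |V_total| = 16.24 V, ∠V_total = -90.0°.

V_total = 16.24∠-90.0° V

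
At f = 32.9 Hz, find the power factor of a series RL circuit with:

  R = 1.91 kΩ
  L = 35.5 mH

Step 1 — Angular frequency: ω = 2π·f = 2π·32.9 = 206.7 rad/s.
Step 2 — Component impedances:
  R: Z = R = 1910 Ω
  L: Z = jωL = j·206.7·0.0355 = 0 + j7.338 Ω
Step 3 — Series combination: Z_total = R + L = 1910 + j7.338 Ω = 1910∠0.2° Ω.
Step 4 — Power factor: PF = cos(φ) = Re(Z)/|Z| = 1910/1910 = 1.
Step 5 — Type: Im(Z) = 7.338 ⇒ lagging (phase φ = 0.2°).

PF = 1 (lagging, φ = 0.2°)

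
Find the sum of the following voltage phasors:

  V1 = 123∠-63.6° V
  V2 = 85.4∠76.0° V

Step 1 — Convert each phasor to rectangular form:
  V1 = 123·(cos(-63.6°) + j·sin(-63.6°)) = 54.69 - j110.2 V
  V2 = 85.4·(cos(76.0°) + j·sin(76.0°)) = 20.66 + j82.86 V
Step 2 — Sum components: V_total = 75.35 - j27.31 V.
Step 3 — Convert to polar: |V_total| = 80.15 V, ∠V_total = -19.9°.

V_total = 80.15∠-19.9° V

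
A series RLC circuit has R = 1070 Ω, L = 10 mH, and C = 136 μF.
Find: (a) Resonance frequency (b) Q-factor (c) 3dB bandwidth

Step 1 — Resonance: ω₀ = 1/√(LC) = 1/√(0.01·0.000136) = 857.5 rad/s.
Step 2 — f₀ = ω₀/(2π) = 136.5 Hz.
Step 3 — Series Q: Q = ω₀L/R = 857.5·0.01/1070 = 0.008014.
Step 4 — Bandwidth: Δω = ω₀/Q = 1.07e+05 rad/s; BW = Δω/(2π) = 1.703e+04 Hz.

(a) f₀ = 136.5 Hz  (b) Q = 0.008014  (c) BW = 1.703e+04 Hz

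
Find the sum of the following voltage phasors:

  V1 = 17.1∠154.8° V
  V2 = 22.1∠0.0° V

Step 1 — Convert each phasor to rectangular form:
  V1 = 17.1·(cos(154.8°) + j·sin(154.8°)) = -15.47 + j7.281 V
  V2 = 22.1·(cos(0.0°) + j·sin(0.0°)) = 22.1 V
Step 2 — Sum components: V_total = 6.627 + j7.281 V.
Step 3 — Convert to polar: |V_total| = 9.845 V, ∠V_total = 47.7°.

V_total = 9.845∠47.7° V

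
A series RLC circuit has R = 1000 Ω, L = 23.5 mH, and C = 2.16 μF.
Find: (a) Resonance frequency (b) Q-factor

Step 1 — Resonance condition Im(Z)=0 gives ω₀ = 1/√(LC).
Step 2 — ω₀ = 1/√(0.0235·2.16e-06) = 4439 rad/s.
Step 3 — f₀ = ω₀/(2π) = 706.4 Hz.
Step 4 — Series Q: Q = ω₀L/R = 4439·0.0235/1000 = 0.1043.

(a) f₀ = 706.4 Hz  (b) Q = 0.1043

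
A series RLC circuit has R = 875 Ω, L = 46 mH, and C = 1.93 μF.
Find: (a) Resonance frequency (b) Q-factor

Step 1 — Resonance condition Im(Z)=0 gives ω₀ = 1/√(LC).
Step 2 — ω₀ = 1/√(0.046·1.93e-06) = 3356 rad/s.
Step 3 — f₀ = ω₀/(2π) = 534.1 Hz.
Step 4 — Series Q: Q = ω₀L/R = 3356·0.046/875 = 0.1764.

(a) f₀ = 534.1 Hz  (b) Q = 0.1764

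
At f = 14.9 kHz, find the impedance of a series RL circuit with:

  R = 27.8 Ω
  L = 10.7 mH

Step 1 — Angular frequency: ω = 2π·f = 2π·1.49e+04 = 9.362e+04 rad/s.
Step 2 — Component impedances:
  R: Z = R = 27.8 Ω
  L: Z = jωL = j·9.362e+04·0.0107 = 0 + j1002 Ω
Step 3 — Series combination: Z_total = R + L = 27.8 + j1002 Ω = 1002∠88.4° Ω.

Z = 27.8 + j1002 Ω = 1002∠88.4° Ω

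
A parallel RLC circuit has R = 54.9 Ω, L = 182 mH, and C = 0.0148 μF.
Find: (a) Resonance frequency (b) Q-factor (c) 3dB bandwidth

Step 1 — Resonance: ω₀ = 1/√(LC) = 1/√(0.182·1.48e-08) = 1.927e+04 rad/s.
Step 2 — f₀ = ω₀/(2π) = 3067 Hz.
Step 3 — Parallel Q: Q = R/(ω₀L) = 54.9/(1.927e+04·0.182) = 0.01566.
Step 4 — Bandwidth: Δω = ω₀/Q = 1.231e+06 rad/s; BW = Δω/(2π) = 1.959e+05 Hz.

(a) f₀ = 3067 Hz  (b) Q = 0.01566  (c) BW = 1.959e+05 Hz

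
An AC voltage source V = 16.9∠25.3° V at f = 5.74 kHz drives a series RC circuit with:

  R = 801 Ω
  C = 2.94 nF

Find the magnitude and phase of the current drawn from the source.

Step 1 — Angular frequency: ω = 2π·f = 2π·5740 = 3.607e+04 rad/s.
Step 2 — Component impedances:
  R: Z = R = 801 Ω
  C: Z = 1/(jωC) = -j/(ω·C) = 0 - j9431 Ω
Step 3 — Series combination: Z_total = R + C = 801 - j9431 Ω = 9465∠-85.1° Ω.
Step 4 — Source phasor: V = 16.9∠25.3° V = 15.28 + j7.222 V.
Step 5 — Ohm's law: I = V / Z_total = (15.28 + j7.222) / (801 - j9431) = -0.0006237 + j0.001673 A.
Step 6 — Convert to polar: |I| = 0.001786 A, ∠I = 110.4°.

I = 0.001786∠110.4° A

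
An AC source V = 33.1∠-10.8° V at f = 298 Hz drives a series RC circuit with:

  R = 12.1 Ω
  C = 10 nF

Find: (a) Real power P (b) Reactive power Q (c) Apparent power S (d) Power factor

Step 1 — Angular frequency: ω = 2π·f = 2π·298 = 1872 rad/s.
Step 2 — Component impedances:
  R: Z = R = 12.1 Ω
  C: Z = 1/(jωC) = -j/(ω·C) = 0 - j5.341e+04 Ω
Step 3 — Series combination: Z_total = R + C = 12.1 - j5.341e+04 Ω = 5.341e+04∠-90.0° Ω.
Step 4 — Source phasor: V = 33.1∠-10.8° V = 32.51 - j6.202 V.
Step 5 — Current: I = V / Z = 0.0001163 + j0.0006088 A = 0.0006198∠79.2° A.
Step 6 — Complex power: S = V·I* = 4.648e-06 - j0.02051 VA.
Step 7 — Real power: P = Re(S) = 4.648e-06 W.
Step 8 — Reactive power: Q = Im(S) = -0.02051 VAR.
Step 9 — Apparent power: |S| = 0.02051 VA.
Step 10 — Power factor: PF = P/|S| = 0.0002266 (leading).

(a) P = 4.648e-06 W  (b) Q = -0.02051 VAR  (c) S = 0.02051 VA  (d) PF = 0.0002266 (leading)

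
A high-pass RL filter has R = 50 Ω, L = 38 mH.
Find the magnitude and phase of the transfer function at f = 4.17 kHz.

Step 1 — Angular frequency: ω = 2π·4170 = 2.62e+04 rad/s.
Step 2 — Transfer function: H(jω) = jωL/(R + jωL).
Step 3 — Numerator jωL = j·995.6; denominator R + jωL = 50 + j995.6.
Step 4 — H = 0.9975 + j0.05009.
Step 5 — Magnitude: |H| = 0.9987 (-0.0 dB); phase: φ = 2.9°.

|H| = 0.9987 (-0.0 dB), φ = 2.9°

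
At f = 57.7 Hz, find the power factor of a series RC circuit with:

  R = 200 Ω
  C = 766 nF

Step 1 — Angular frequency: ω = 2π·f = 2π·57.7 = 362.5 rad/s.
Step 2 — Component impedances:
  R: Z = R = 200 Ω
  C: Z = 1/(jωC) = -j/(ω·C) = 0 - j3601 Ω
Step 3 — Series combination: Z_total = R + C = 200 - j3601 Ω = 3606∠-86.8° Ω.
Step 4 — Power factor: PF = cos(φ) = Re(Z)/|Z| = 200/3606 = 0.05546.
Step 5 — Type: Im(Z) = -3601 ⇒ leading (phase φ = -86.8°).

PF = 0.05546 (leading, φ = -86.8°)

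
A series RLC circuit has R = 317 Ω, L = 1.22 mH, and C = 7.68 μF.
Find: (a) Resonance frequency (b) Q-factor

Step 1 — Resonance condition Im(Z)=0 gives ω₀ = 1/√(LC).
Step 2 — ω₀ = 1/√(0.00122·7.68e-06) = 1.033e+04 rad/s.
Step 3 — f₀ = ω₀/(2π) = 1644 Hz.
Step 4 — Series Q: Q = ω₀L/R = 1.033e+04·0.00122/317 = 0.03976.

(a) f₀ = 1644 Hz  (b) Q = 0.03976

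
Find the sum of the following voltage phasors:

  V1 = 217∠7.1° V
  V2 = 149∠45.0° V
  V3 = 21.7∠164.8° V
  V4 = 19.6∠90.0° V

Step 1 — Convert each phasor to rectangular form:
  V1 = 217·(cos(7.1°) + j·sin(7.1°)) = 215.3 + j26.82 V
  V2 = 149·(cos(45.0°) + j·sin(45.0°)) = 105.4 + j105.4 V
  V3 = 21.7·(cos(164.8°) + j·sin(164.8°)) = -20.94 + j5.69 V
  V4 = 19.6·(cos(90.0°) + j·sin(90.0°)) = 0 + j19.6 V
Step 2 — Sum components: V_total = 299.8 + j157.5 V.
Step 3 — Convert to polar: |V_total| = 338.6 V, ∠V_total = 27.7°.

V_total = 338.6∠27.7° V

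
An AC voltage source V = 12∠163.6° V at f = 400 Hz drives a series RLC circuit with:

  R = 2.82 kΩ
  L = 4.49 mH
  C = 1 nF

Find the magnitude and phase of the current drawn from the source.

Step 1 — Angular frequency: ω = 2π·f = 2π·400 = 2513 rad/s.
Step 2 — Component impedances:
  R: Z = R = 2820 Ω
  L: Z = jωL = j·2513·0.00449 = 0 + j11.28 Ω
  C: Z = 1/(jωC) = -j/(ω·C) = 0 - j3.979e+05 Ω
Step 3 — Series combination: Z_total = R + L + C = 2820 - j3.979e+05 Ω = 3.979e+05∠-89.6° Ω.
Step 4 — Source phasor: V = 12∠163.6° V = -11.51 + j3.388 V.
Step 5 — Ohm's law: I = V / Z_total = (-11.51 + j3.388) / (2820 - j3.979e+05) = -8.72e-06 - j2.887e-05 A.
Step 6 — Convert to polar: |I| = 3.016e-05 A, ∠I = -106.8°.

I = 3.016e-05∠-106.8° A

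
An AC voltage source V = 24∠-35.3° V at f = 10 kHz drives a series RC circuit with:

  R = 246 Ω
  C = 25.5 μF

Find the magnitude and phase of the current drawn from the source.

Step 1 — Angular frequency: ω = 2π·f = 2π·1e+04 = 6.283e+04 rad/s.
Step 2 — Component impedances:
  R: Z = R = 246 Ω
  C: Z = 1/(jωC) = -j/(ω·C) = 0 - j0.6241 Ω
Step 3 — Series combination: Z_total = R + C = 246 - j0.6241 Ω = 246∠-0.1° Ω.
Step 4 — Source phasor: V = 24∠-35.3° V = 19.59 - j13.87 V.
Step 5 — Ohm's law: I = V / Z_total = (19.59 - j13.87) / (246 - j0.6241) = 0.07977 - j0.05617 A.
Step 6 — Convert to polar: |I| = 0.09756 A, ∠I = -35.2°.

I = 0.09756∠-35.2° A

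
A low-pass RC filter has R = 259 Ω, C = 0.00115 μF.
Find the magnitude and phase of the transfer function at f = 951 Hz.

Step 1 — Angular frequency: ω = 2π·951 = 5975 rad/s.
Step 2 — Transfer function: H(jω) = 1/(1 + jωRC).
Step 3 — Denominator: 1 + jωRC = 1 + j·5975·259·1.15e-09 = 1 + j0.00178.
Step 4 — H = 1 - j0.00178.
Step 5 — Magnitude: |H| = 1 (-0.0 dB); phase: φ = -0.1°.

|H| = 1 (-0.0 dB), φ = -0.1°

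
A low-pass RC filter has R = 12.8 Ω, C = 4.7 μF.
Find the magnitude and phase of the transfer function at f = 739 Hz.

Step 1 — Angular frequency: ω = 2π·739 = 4643 rad/s.
Step 2 — Transfer function: H(jω) = 1/(1 + jωRC).
Step 3 — Denominator: 1 + jωRC = 1 + j·4643·12.8·4.7e-06 = 1 + j0.2793.
Step 4 — H = 0.9276 - j0.2591.
Step 5 — Magnitude: |H| = 0.9631 (-0.3 dB); phase: φ = -15.6°.

|H| = 0.9631 (-0.3 dB), φ = -15.6°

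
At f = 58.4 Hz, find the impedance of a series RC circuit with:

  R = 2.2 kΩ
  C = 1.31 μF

Step 1 — Angular frequency: ω = 2π·f = 2π·58.4 = 366.9 rad/s.
Step 2 — Component impedances:
  R: Z = R = 2200 Ω
  C: Z = 1/(jωC) = -j/(ω·C) = 0 - j2080 Ω
Step 3 — Series combination: Z_total = R + C = 2200 - j2080 Ω = 3028∠-43.4° Ω.

Z = 2200 - j2080 Ω = 3028∠-43.4° Ω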